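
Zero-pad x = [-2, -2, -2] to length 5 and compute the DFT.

Original 3-point DFT: [-6, 0, 0]
Zero-padded 5-point DFT provides frequency interpolation.

DFT_5([x, 0, ...]) = [-6, -1.0000+3.0777i, -1.0000-0.7265i, -1.0000+0.7265i, -1.0000-3.0777i]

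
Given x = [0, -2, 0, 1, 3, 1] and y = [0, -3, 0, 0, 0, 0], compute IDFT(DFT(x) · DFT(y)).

(x ⊛ y)[n] = Σ(m=0 to 5) x[m] · y[(n-m) mod 6]

Computing each output sample:
(x ⊛ y)[0] = -3
(x ⊛ y)[1] = 0
(x ⊛ y)[2] = 6
(x ⊛ y)[3] = 0
(x ⊛ y)[4] = -3
(x ⊛ y)[5] = -9

x ⊛ y = [-3, 0, 6, 0, -3, -9]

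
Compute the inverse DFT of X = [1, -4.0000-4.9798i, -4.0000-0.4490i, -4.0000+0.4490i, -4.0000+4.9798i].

x[n] = (1/5) Σ(k=0 to 4) X[k] · e^(2πikn/5)

Computing each x[n]:
x[0] = -3
x[1] = 3
x[2] = 2
x[3] = 0
x[4] = -1

x = [-3, 3, 2, 0, -1]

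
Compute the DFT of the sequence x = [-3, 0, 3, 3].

X[k] = Σ(n=0 to 3) x[n] · ω_4^(nk)
where ω_4 = e^(-2πi/4)

Computing each X[k]:
X[0] = 3
X[1] = -6+3i
X[2] = -3
X[3] = -6-3i

X = [3, -6+3i, -3, -6-3i]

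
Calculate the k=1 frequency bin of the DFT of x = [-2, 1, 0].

X[1] = Σ(n=0 to 2) x[n] · ω_3^(1n) where ω_3 = e^(-2πi/3)
= (-2)·ω_3^0 + (1)·ω_3^1 + (0)·ω_3^2

X[1] = -2.5000-0.8660i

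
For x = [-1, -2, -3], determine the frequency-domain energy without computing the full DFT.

Parseval: Σ|x[n]|² = (1/N)Σ|X[k]|², so Σ|X[k]|² = N·Σ|x[n]|² = 3·14.0000

Σ|X[k]|² = N·Σ|x[n]|² = 3·14.0000 = 42.0000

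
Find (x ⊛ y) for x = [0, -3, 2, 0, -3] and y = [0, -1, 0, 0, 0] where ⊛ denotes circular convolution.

(x ⊛ y)[n] = Σ(m=0 to 4) x[m] · y[(n-m) mod 5]

Computing each output sample:
(x ⊛ y)[0] = 3
(x ⊛ y)[1] = 0
(x ⊛ y)[2] = 3
(x ⊛ y)[3] = -2
(x ⊛ y)[4] = 0

x ⊛ y = [3, 0, 3, -2, 0]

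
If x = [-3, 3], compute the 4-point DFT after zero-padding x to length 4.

Original 2-point DFT: [0, -6]
Zero-padded 4-point DFT provides frequency interpolation.

DFT_4([x, 0, ...]) = [0, -3-3i, -6, -3+3i]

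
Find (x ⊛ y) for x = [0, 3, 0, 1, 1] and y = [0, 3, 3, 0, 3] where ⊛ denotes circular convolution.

(x ⊛ y)[n] = Σ(m=0 to 4) x[m] · y[(n-m) mod 5]

Computing each output sample:
(x ⊛ y)[0] = 15
(x ⊛ y)[1] = 3
(x ⊛ y)[2] = 12
(x ⊛ y)[3] = 12
(x ⊛ y)[4] = 3

x ⊛ y = [15, 3, 12, 12, 3]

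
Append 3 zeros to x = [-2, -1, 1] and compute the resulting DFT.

Original 3-point DFT: [-2, -2.0000+1.7321i, -2.0000-1.7321i]
Zero-padded 6-point DFT provides frequency interpolation.

DFT_6([x, 0, ...]) = [-2, -3, -2.0000+1.7321i, 0, -2.0000-1.7321i, -3]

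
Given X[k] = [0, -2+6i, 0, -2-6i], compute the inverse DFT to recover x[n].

x[n] = (1/4) Σ(k=0 to 3) X[k] · e^(2πikn/4)

Computing each x[n]:
x[0] = -1
x[1] = -3
x[2] = 1
x[3] = 3

x = [-1, -3, 1, 3]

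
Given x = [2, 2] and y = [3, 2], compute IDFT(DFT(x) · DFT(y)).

(x ⊛ y)[n] = Σ(m=0 to 1) x[m] · y[(n-m) mod 2]

Computing each output sample:
(x ⊛ y)[0] = 10
(x ⊛ y)[1] = 10

x ⊛ y = [10, 10]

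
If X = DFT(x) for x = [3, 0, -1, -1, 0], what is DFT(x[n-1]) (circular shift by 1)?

Time shift by 1: X_shifted[k] = ω_5^(1k) · X[k]
Shifted x = [0, 3, 0, -1, -1]

DFT(x[n-1]) = [1, 1.4271-4.3920i, -1.9271-1.4001i, -1.9271+1.4001i, 1.4271+4.3920i]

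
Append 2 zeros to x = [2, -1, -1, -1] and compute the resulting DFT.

Original 4-point DFT: [-1, 3, 3, 3]
Zero-padded 6-point DFT provides frequency interpolation.

DFT_6([x, 0, ...]) = [-1, 3.0000+1.7321i, 2, 3, 2, 3.0000-1.7321i]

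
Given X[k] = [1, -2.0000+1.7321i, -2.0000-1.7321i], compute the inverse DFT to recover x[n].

x[n] = (1/3) Σ(k=0 to 2) X[k] · e^(2πikn/3)

Computing each x[n]:
x[0] = -1
x[1] = 0
x[2] = 2

x = [-1, 0, 2]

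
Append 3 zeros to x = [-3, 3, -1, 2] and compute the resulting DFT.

Original 4-point DFT: [1, -2-1i, -9, -2+1i]
Zero-padded 7-point DFT provides frequency interpolation.

DFT_7([x, 0, ...]) = [1, -2.7089-2.2383i, -1.5196-1.7950i, -6.7714-4.0333i, -6.7714+4.0333i, -1.5196+1.7950i, -2.7089+2.2383i]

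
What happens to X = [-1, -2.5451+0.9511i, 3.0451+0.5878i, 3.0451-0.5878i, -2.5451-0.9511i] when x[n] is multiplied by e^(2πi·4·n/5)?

Modulation property: DFT(ω_5^(-4n)·x[n]) = X[(k-4) mod 5], so circularly shift X by 4 positions.

X[k-4] = [-2.5451+0.9511i, 3.0451+0.5878i, 3.0451-0.5878i, -2.5451-0.9511i, -1]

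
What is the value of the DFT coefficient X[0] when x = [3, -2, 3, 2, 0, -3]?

X[0] = Σ(n=0 to 5) x[n] · ω_6^0 = Σ x[n]
= (3) + (-2) + (3) + (2) + (0) + (-3)

X[0] = 3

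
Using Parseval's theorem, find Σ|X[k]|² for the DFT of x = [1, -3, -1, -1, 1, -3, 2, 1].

Parseval: Σ|x[n]|² = (1/N)Σ|X[k]|², so Σ|X[k]|² = N·Σ|x[n]|² = 8·27.0000

Σ|X[k]|² = N·Σ|x[n]|² = 8·27.0000 = 216.0000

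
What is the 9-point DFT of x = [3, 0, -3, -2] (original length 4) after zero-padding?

Original 4-point DFT: [-2, 6-2i, 2, 6+2i]
Zero-padded 9-point DFT provides frequency interpolation.

DFT_9([x, 0, ...]) = [-2, 3.4791+4.6865i, 6.8191-0.7060i, 2.5000-2.5981i, 1.7019-0.1963i, 1.7019+0.1963i, 2.5000+2.5981i, 6.8191+0.7060i, 3.4791-4.6865i]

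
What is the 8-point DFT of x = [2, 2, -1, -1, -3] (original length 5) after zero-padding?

Original 5-point DFT: [-1, 3.3090-4.7553i, 2.1910-2.9389i, 2.1910+2.9389i, 3.3090+4.7553i]
Zero-padded 8-point DFT provides frequency interpolation.

DFT_8([x, 0, ...]) = [-1, 7.1213+0.2929i, -3i, 2.8787-1.7071i, -3, 2.8787+1.7071i, 3i, 7.1213-0.2929i]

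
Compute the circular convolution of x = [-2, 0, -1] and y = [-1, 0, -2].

(x ⊛ y)[n] = Σ(m=0 to 2) x[m] · y[(n-m) mod 3]

Computing each output sample:
(x ⊛ y)[0] = 2
(x ⊛ y)[1] = 2
(x ⊛ y)[2] = 5

x ⊛ y = [2, 2, 5]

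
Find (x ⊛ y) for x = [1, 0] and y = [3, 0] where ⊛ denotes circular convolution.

(x ⊛ y)[n] = Σ(m=0 to 1) x[m] · y[(n-m) mod 2]

Computing each output sample:
(x ⊛ y)[0] = 3
(x ⊛ y)[1] = 0

x ⊛ y = [3, 0]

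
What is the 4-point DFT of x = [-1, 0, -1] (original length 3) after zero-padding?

Original 3-point DFT: [-2, -0.5000-0.8660i, -0.5000+0.8660i]
Zero-padded 4-point DFT provides frequency interpolation.

DFT_4([x, 0, ...]) = [-2, 0, -2, 0]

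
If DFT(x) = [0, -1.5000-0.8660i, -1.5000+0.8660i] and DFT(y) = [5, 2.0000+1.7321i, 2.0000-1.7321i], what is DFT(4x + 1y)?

By linearity: DFT(4x + 1y) = 4·DFT(x) + 1·DFT(y)
= 4·[0, -1.5000-0.8660i, -1.5000+0.8660i] + 1·[5, 2.0000+1.7321i, 2.0000-1.7321i]

Computing element-wise:
Z[0] = 4·(0) + 1·(5) = 5
Z[1] = 4·(-1.5000-0.8660i) + 1·(2.0000+1.7321i) = -4.0000-1.7319i
Z[2] = 4·(-1.5000+0.8660i) + 1·(2.0000-1.7321i) = -4.0000+1.7319i

DFT(4x + 1y) = 4·X + 1·Y = [5, -4.0000-1.7319i, -4.0000+1.7319i]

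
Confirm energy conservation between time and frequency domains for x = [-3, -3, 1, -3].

Time domain:
Σ|x[n]|² = |-3|² + |-3|² + |1|² + |-3|² = 28.0000

Frequency domain:
(1/4)Σ|X[k]|² = (1/4)(|-8|² + |-4|² + |4|² + |-4|²) = (1/4)·112.0000 = 28.0000

Both sides agree, confirming Parseval's theorem.

Σ|x[n]|² = (1/N)Σ|X[k]|² = 28.0000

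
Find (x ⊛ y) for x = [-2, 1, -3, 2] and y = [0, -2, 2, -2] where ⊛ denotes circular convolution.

(x ⊛ y)[n] = Σ(m=0 to 3) x[m] · y[(n-m) mod 4]

Computing each output sample:
(x ⊛ y)[0] = -12
(x ⊛ y)[1] = 14
(x ⊛ y)[2] = -10
(x ⊛ y)[3] = 12

x ⊛ y = [-12, 14, -10, 12]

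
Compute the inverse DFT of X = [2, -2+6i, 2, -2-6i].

x[n] = (1/4) Σ(k=0 to 3) X[k] · e^(2πikn/4)

Computing each x[n]:
x[0] = 0
x[1] = -3
x[2] = 2
x[3] = 3

x = [0, -3, 2, 3]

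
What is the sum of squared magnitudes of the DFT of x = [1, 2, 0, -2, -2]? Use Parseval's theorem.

Parseval: Σ|x[n]|² = (1/N)Σ|X[k]|², so Σ|X[k]|² = N·Σ|x[n]|² = 5·13.0000

Σ|X[k]|² = N·Σ|x[n]|² = 5·13.0000 = 65.0000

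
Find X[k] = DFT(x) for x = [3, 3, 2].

X[k] = Σ(n=0 to 2) x[n] · ω_3^(nk)
where ω_3 = e^(-2πi/3)

Computing each X[k]:
X[0] = 8
X[1] = 0.5000-0.8660i
X[2] = 0.5000+0.8660i

X = [8, 0.5000-0.8660i, 0.5000+0.8660i]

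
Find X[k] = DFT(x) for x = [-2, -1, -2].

X[k] = Σ(n=0 to 2) x[n] · ω_3^(nk)
where ω_3 = e^(-2πi/3)

Computing each X[k]:
X[0] = -5
X[1] = -0.5000-0.8660i
X[2] = -0.5000+0.8660i

X = [-5, -0.5000-0.8660i, -0.5000+0.8660i]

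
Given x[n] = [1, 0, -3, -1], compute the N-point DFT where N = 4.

X[k] = Σ(n=0 to 3) x[n] · ω_4^(nk)
where ω_4 = e^(-2πi/4)

Computing each X[k]:
X[0] = -3
X[1] = 4-1i
X[2] = -1
X[3] = 4+1i

X = [-3, 4-1i, -1, 4+1i]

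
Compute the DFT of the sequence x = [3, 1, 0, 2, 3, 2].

X[k] = Σ(n=0 to 5) x[n] · ω_6^(nk)
where ω_6 = e^(-2πi/6)

Computing each X[k]:
X[0] = 11
X[1] = 1.0000+3.4641i
X[2] = 2.0000-1.7321i
X[3] = 1
X[4] = 2.0000+1.7321i
X[5] = 1.0000-3.4641i

X = [11, 1.0000+3.4641i, 2.0000-1.7321i, 1, 2.0000+1.7321i, 1.0000-3.4641i]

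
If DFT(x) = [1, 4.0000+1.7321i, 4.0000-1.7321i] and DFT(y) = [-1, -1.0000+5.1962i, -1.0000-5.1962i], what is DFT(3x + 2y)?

By linearity: DFT(3x + 2y) = 3·DFT(x) + 2·DFT(y)
= 3·[1, 4.0000+1.7321i, 4.0000-1.7321i] + 2·[-1, -1.0000+5.1962i, -1.0000-5.1962i]

Computing element-wise:
Z[0] = 3·(1) + 2·(-1) = 1
Z[1] = 3·(4.0000+1.7321i) + 2·(-1.0000+5.1962i) = 10.0000+15.5887i
Z[2] = 3·(4.0000-1.7321i) + 2·(-1.0000-5.1962i) = 10.0000-15.5887i

DFT(3x + 2y) = 3·X + 2·Y = [1, 10.0000+15.5887i, 10.0000-15.5887i]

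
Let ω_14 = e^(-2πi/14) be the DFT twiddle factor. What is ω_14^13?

ω_14^13 = e^(-2πi·13/14)
= cos(-2π·13/14) + i·sin(-2π·13/14)
= cos(-26π/14) + i·sin(-26π/14)

ω_14^13 = cos(-26π/14) + i·sin(-26π/14) = 0.9010+0.4339i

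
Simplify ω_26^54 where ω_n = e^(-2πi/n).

Since ω_26^26 = 1, powers reduce modulo 26.
54 mod 26 = 2
So ω_26^54 = ω_26^2 = e^(-2πi·2/26)

ω_26^54 = ω_26^2 = 0.8855-0.4647i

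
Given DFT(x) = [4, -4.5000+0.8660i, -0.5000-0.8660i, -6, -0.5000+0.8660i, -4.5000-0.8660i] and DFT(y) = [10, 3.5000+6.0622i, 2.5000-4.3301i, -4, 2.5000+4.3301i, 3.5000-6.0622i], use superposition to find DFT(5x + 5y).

By linearity: DFT(5x + 5y) = 5·DFT(x) + 5·DFT(y)
= 5·[4, -4.5000+0.8660i, -0.5000-0.8660i, -6, -0.5000+0.8660i, -4.5000-0.8660i] + 5·[10, 3.5000+6.0622i, 2.5000-4.3301i, -4, 2.5000+4.3301i, 3.5000-6.0622i]

Computing element-wise:
Z[0] = 5·(4) + 5·(10) = 70
Z[1] = 5·(-4.5000+0.8660i) + 5·(3.5000+6.0622i) = -5.0000+34.6410i
Z[2] = 5·(-0.5000-0.8660i) + 5·(2.5000-4.3301i) = 10.0000-25.9805i
Z[3] = 5·(-6) + 5·(-4) = -50
Z[4] = 5·(-0.5000+0.8660i) + 5·(2.5000+4.3301i) = 10.0000+25.9805i
Z[5] = 5·(-4.5000-0.8660i) + 5·(3.5000-6.0622i) = -5.0000-34.6410i

DFT(5x + 5y) = 5·X + 5·Y = [70, -5.0000+34.6410i, 10.0000-25.9805i, -50, 10.0000+25.9805i, -5.0000-34.6410i]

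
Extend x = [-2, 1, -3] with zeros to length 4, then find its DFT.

Original 3-point DFT: [-4, -1.0000-3.4641i, -1.0000+3.4641i]
Zero-padded 4-point DFT provides frequency interpolation.

DFT_4([x, 0, ...]) = [-4, 1-1i, -6, 1+1i]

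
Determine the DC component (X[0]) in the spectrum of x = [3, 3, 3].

X[0] = Σ(n=0 to 2) x[n] · ω_3^0 = Σ x[n]
= (3) + (3) + (3)

X[0] = 9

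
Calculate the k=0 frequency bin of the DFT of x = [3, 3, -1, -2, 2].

X[0] = Σ(n=0 to 4) x[n] · ω_5^0 = Σ x[n]
= (3) + (3) + (-1) + (-2) + (2)

X[0] = 5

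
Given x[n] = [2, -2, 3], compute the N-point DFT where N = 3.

X[k] = Σ(n=0 to 2) x[n] · ω_3^(nk)
where ω_3 = e^(-2πi/3)

Computing each X[k]:
X[0] = 3
X[1] = 1.5000+4.3301i
X[2] = 1.5000-4.3301i

X = [3, 1.5000+4.3301i, 1.5000-4.3301i]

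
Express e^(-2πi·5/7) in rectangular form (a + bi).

ω_7^5 = e^(-2πi·5/7)
= cos(-2π·5/7) + i·sin(-2π·5/7)
= cos(-10π/7) + i·sin(-10π/7)

ω_7^5 = cos(-10π/7) + i·sin(-10π/7) = -0.2225+0.9749i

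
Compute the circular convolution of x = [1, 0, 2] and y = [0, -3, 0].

(x ⊛ y)[n] = Σ(m=0 to 2) x[m] · y[(n-m) mod 3]

Computing each output sample:
(x ⊛ y)[0] = -6
(x ⊛ y)[1] = -3
(x ⊛ y)[2] = 0

x ⊛ y = [-6, -3, 0]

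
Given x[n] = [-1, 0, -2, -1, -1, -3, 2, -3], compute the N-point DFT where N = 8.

X[k] = Σ(n=0 to 7) x[n] · ω_8^(nk)
where ω_8 = e^(-2πi/8)

Computing each X[k]:
X[0] = -9
X[1] = 0.7071+0.4645i
X[2] = -2-1i
X[3] = -0.7071-7.5355i
X[4] = 5
X[5] = -0.7071+7.5355i
X[6] = -2+1i
X[7] = 0.7071-0.4645i

X = [-9, 0.7071+0.4645i, -2-1i, -0.7071-7.5355i, 5, -0.7071+7.5355i, -2+1i, 0.7071-0.4645i]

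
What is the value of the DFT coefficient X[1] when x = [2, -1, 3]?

X[1] = Σ(n=0 to 2) x[n] · ω_3^(1n) where ω_3 = e^(-2πi/3)
= (2)·ω_3^0 + (-1)·ω_3^1 + (3)·ω_3^2

X[1] = 1.0000+3.4641i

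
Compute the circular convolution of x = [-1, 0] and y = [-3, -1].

(x ⊛ y)[n] = Σ(m=0 to 1) x[m] · y[(n-m) mod 2]

Computing each output sample:
(x ⊛ y)[0] = 3
(x ⊛ y)[1] = 1

x ⊛ y = [3, 1]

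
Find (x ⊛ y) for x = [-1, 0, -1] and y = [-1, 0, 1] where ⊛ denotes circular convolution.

(x ⊛ y)[n] = Σ(m=0 to 2) x[m] · y[(n-m) mod 3]

Computing each output sample:
(x ⊛ y)[0] = 1
(x ⊛ y)[1] = -1
(x ⊛ y)[2] = 0

x ⊛ y = [1, -1, 0]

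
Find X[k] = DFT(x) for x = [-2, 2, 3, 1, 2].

X[k] = Σ(n=0 to 4) x[n] · ω_5^(nk)
where ω_5 = e^(-2πi/5)

Computing each X[k]:
X[0] = 6
X[1] = -4.0000-1.1756i
X[2] = -4.0000+1.9021i
X[3] = -4.0000-1.9021i
X[4] = -4.0000+1.1756i

X = [6, -4.0000-1.1756i, -4.0000+1.9021i, -4.0000-1.9021i, -4.0000+1.1756i]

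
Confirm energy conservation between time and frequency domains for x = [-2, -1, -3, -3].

Time domain:
Σ|x[n]|² = |-2|² + |-1|² + |-3|² + |-3|² = 23.0000

Frequency domain:
(1/4)Σ|X[k]|² = (1/4)(|-9|² + |1-2i|² + |-1|² + |1+2i|²) = (1/4)·92.0000 = 23.0000

Both sides agree, confirming Parseval's theorem.

Σ|x[n]|² = (1/N)Σ|X[k]|² = 23.0000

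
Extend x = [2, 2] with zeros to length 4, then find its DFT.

Original 2-point DFT: [4, 0]
Zero-padded 4-point DFT provides frequency interpolation.

DFT_4([x, 0, ...]) = [4, 2-2i, 0, 2+2i]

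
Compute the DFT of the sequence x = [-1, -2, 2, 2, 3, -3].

X[k] = Σ(n=0 to 5) x[n] · ω_6^(nk)
where ω_6 = e^(-2πi/6)

Computing each X[k]:
X[0] = 1
X[1] = -8
X[2] = 1.0000-1.7321i
X[3] = 7
X[4] = 1.0000+1.7321i
X[5] = -8

X = [1, -8, 1.0000-1.7321i, 7, 1.0000+1.7321i, -8]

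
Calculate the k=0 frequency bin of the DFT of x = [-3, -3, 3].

X[0] = Σ(n=0 to 2) x[n] · ω_3^0 = Σ x[n]
= (-3) + (-3) + (3)

X[0] = -3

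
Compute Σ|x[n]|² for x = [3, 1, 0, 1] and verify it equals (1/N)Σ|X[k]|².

Time domain:
Σ|x[n]|² = |3|² + |1|² + |0|² + |1|² = 11.0000

Frequency domain:
(1/4)Σ|X[k]|² = (1/4)(|5|² + |3|² + |1|² + |3|²) = (1/4)·44.0000 = 11.0000

Both sides agree, confirming Parseval's theorem.

Σ|x[n]|² = (1/N)Σ|X[k]|² = 11.0000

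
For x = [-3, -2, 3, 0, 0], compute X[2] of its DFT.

X[2] = Σ(n=0 to 4) x[n] · ω_5^(2n) where ω_5 = e^(-2πi/5)
= (-3)·ω_5^0 + (-2)·ω_5^2 + (3)·ω_5^4 + (0)·ω_5^6 + (0)·ω_5^8

X[2] = -0.4549+4.0287i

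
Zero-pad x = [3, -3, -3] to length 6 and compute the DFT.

Original 3-point DFT: [-3, 6, 6]
Zero-padded 6-point DFT provides frequency interpolation.

DFT_6([x, 0, ...]) = [-3, 3.0000+5.1962i, 6, 3, 6, 3.0000-5.1962i]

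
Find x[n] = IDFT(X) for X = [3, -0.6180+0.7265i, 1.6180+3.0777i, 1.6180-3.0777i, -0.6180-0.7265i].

x[n] = (1/5) Σ(k=0 to 4) X[k] · e^(2πikn/5)

Computing each x[n]:
x[0] = 1
x[1] = -1
x[2] = 2
x[3] = 0
x[4] = 1

x = [1, -1, 2, 0, 1]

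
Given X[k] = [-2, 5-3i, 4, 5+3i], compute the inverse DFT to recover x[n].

x[n] = (1/4) Σ(k=0 to 3) X[k] · e^(2πikn/4)

Computing each x[n]:
x[0] = 3
x[1] = 0
x[2] = -2
x[3] = -3

x = [3, 0, -2, -3]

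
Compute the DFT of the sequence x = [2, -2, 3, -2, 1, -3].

X[k] = Σ(n=0 to 5) x[n] · ω_6^(nk)
where ω_6 = e^(-2πi/6)

Computing each X[k]:
X[0] = -1
X[1] = -0.5000-2.5981i
X[2] = 0.5000+0.8660i
X[3] = 13
X[4] = 0.5000-0.8660i
X[5] = -0.5000+2.5981i

X = [-1, -0.5000-2.5981i, 0.5000+0.8660i, 13, 0.5000-0.8660i, -0.5000+2.5981i]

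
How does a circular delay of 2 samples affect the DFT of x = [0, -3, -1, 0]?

Time shift by 2: X_shifted[k] = ω_4^(2k) · X[k]
Shifted x = [-1, 0, 0, -3]

DFT(x[n-2]) = [-4, -1-3i, 2, -1+3i]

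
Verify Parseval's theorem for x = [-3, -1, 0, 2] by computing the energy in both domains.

Time domain:
Σ|x[n]|² = |-3|² + |-1|² + |0|² + |2|² = 14.0000

Frequency domain:
(1/4)Σ|X[k]|² = (1/4)(|-2|² + |-3+3i|² + |-4|² + |-3-3i|²) = (1/4)·56.0000 = 14.0000

Both sides agree, confirming Parseval's theorem.

Σ|x[n]|² = (1/N)Σ|X[k]|² = 14.0000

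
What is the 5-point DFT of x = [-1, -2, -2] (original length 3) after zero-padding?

Original 3-point DFT: [-5, 1, 1]
Zero-padded 5-point DFT provides frequency interpolation.

DFT_5([x, 0, ...]) = [-5, 3.0777i, -0.7265i, 0.7265i, -3.0777i]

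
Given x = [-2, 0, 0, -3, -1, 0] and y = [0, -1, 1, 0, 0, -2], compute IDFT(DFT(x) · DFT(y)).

(x ⊛ y)[n] = Σ(m=0 to 5) x[m] · y[(n-m) mod 6]

Computing each output sample:
(x ⊛ y)[0] = -1
(x ⊛ y)[1] = 2
(x ⊛ y)[2] = 4
(x ⊛ y)[3] = 2
(x ⊛ y)[4] = 3
(x ⊛ y)[5] = 2

x ⊛ y = [-1, 2, 4, 2, 3, 2]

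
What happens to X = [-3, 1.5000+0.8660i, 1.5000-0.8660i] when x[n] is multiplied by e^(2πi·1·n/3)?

Modulation property: DFT(ω_3^(-1n)·x[n]) = X[(k-1) mod 3], so circularly shift X by 1 positions.

X[k-1] = [1.5000-0.8660i, -3, 1.5000+0.8660i]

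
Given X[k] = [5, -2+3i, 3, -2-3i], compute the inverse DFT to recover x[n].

x[n] = (1/4) Σ(k=0 to 3) X[k] · e^(2πikn/4)

Computing each x[n]:
x[0] = 1
x[1] = -1
x[2] = 3
x[3] = 2

x = [1, -1, 3, 2]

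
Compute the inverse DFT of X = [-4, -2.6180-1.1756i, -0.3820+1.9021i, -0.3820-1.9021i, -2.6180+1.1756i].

x[n] = (1/5) Σ(k=0 to 4) X[k] · e^(2πikn/5)

Computing each x[n]:
x[0] = -2
x[1] = -1
x[2] = 1
x[3] = -1
x[4] = -1

x = [-2, -1, 1, -1, -1]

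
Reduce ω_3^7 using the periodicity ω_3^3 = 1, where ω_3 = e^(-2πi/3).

Since ω_3^3 = 1, powers reduce modulo 3.
7 mod 3 = 1
So ω_3^7 = ω_3^1 = e^(-2πi·1/3)

ω_3^7 = ω_3^1 = -0.5000-0.8660i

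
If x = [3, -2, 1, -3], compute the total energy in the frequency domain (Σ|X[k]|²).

Parseval: Σ|x[n]|² = (1/N)Σ|X[k]|², so Σ|X[k]|² = N·Σ|x[n]|² = 4·23.0000

Σ|X[k]|² = N·Σ|x[n]|² = 4·23.0000 = 92.0000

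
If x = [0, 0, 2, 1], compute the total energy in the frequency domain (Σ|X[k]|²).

Parseval: Σ|x[n]|² = (1/N)Σ|X[k]|², so Σ|X[k]|² = N·Σ|x[n]|² = 4·5.0000

Σ|X[k]|² = N·Σ|x[n]|² = 4·5.0000 = 20.0000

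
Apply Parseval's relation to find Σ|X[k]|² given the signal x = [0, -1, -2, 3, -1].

Parseval: Σ|x[n]|² = (1/N)Σ|X[k]|², so Σ|X[k]|² = N·Σ|x[n]|² = 5·15.0000

Σ|X[k]|² = N·Σ|x[n]|² = 5·15.0000 = 75.0000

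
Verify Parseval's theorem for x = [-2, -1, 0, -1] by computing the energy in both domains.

Time domain:
Σ|x[n]|² = |-2|² + |-1|² + |0|² + |-1|² = 6.0000

Frequency domain:
(1/4)Σ|X[k]|² = (1/4)(|-4|² + |-2|² + |0|² + |-2|²) = (1/4)·24.0000 = 6.0000

Both sides agree, confirming Parseval's theorem.

Σ|x[n]|² = (1/N)Σ|X[k]|² = 6.0000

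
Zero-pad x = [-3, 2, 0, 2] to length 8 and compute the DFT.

Original 4-point DFT: [1, -3, -7, -3]
Zero-padded 8-point DFT provides frequency interpolation.

DFT_8([x, 0, ...]) = [1, -3.0000-2.8284i, -3, -3.0000-2.8284i, -7, -3.0000+2.8284i, -3, -3.0000+2.8284i]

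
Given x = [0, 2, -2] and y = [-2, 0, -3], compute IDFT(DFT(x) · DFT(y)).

(x ⊛ y)[n] = Σ(m=0 to 2) x[m] · y[(n-m) mod 3]

Computing each output sample:
(x ⊛ y)[0] = -6
(x ⊛ y)[1] = 2
(x ⊛ y)[2] = 4

x ⊛ y = [-6, 2, 4]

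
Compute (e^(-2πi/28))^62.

Since ω_28^28 = 1, powers reduce modulo 28.
62 mod 28 = 6
So ω_28^62 = ω_28^6 = e^(-2πi·6/28)

ω_28^62 = ω_28^6 = 0.2225-0.9749i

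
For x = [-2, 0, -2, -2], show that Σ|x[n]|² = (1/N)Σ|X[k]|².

Time domain:
Σ|x[n]|² = |-2|² + |0|² + |-2|² + |-2|² = 12.0000

Frequency domain:
(1/4)Σ|X[k]|² = (1/4)(|-6|² + |-2i|² + |-2|² + |2i|²) = (1/4)·48.0000 = 12.0000

Both sides agree, confirming Parseval's theorem.

Σ|x[n]|² = (1/N)Σ|X[k]|² = 12.0000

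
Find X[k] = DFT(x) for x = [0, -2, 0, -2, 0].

X[k] = Σ(n=0 to 4) x[n] · ω_5^(nk)
where ω_5 = e^(-2πi/5)

Computing each X[k]:
X[0] = -4
X[1] = 1.0000+0.7265i
X[2] = 1.0000+3.0777i
X[3] = 1.0000-3.0777i
X[4] = 1.0000-0.7265i

X = [-4, 1.0000+0.7265i, 1.0000+3.0777i, 1.0000-3.0777i, 1.0000-0.7265i]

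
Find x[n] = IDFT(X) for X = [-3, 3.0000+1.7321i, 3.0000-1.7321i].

x[n] = (1/3) Σ(k=0 to 2) X[k] · e^(2πikn/3)

Computing each x[n]:
x[0] = 1
x[1] = -3
x[2] = -1

x = [1, -3, -1]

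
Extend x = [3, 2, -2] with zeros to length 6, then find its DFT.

Original 3-point DFT: [3, 3.0000-3.4641i, 3.0000+3.4641i]
Zero-padded 6-point DFT provides frequency interpolation.

DFT_6([x, 0, ...]) = [3, 5, 3.0000-3.4641i, -1, 3.0000+3.4641i, 5]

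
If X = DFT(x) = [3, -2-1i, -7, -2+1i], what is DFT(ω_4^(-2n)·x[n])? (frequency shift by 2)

Modulation property: DFT(ω_4^(-2n)·x[n]) = X[(k-2) mod 4], so circularly shift X by 2 positions.

X[k-2] = [-7, -2+1i, 3, -2-1i]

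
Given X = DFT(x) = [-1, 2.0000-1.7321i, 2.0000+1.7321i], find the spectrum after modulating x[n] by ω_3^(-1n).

Modulation property: DFT(ω_3^(-1n)·x[n]) = X[(k-1) mod 3], so circularly shift X by 1 positions.

X[k-1] = [2.0000+1.7321i, -1, 2.0000-1.7321i]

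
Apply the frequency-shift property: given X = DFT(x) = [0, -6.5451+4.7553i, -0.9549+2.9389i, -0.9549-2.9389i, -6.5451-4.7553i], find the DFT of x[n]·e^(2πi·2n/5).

Modulation property: DFT(ω_5^(-2n)·x[n]) = X[(k-2) mod 5], so circularly shift X by 2 positions.

X[k-2] = [-0.9549-2.9389i, -6.5451-4.7553i, 0, -6.5451+4.7553i, -0.9549+2.9389i]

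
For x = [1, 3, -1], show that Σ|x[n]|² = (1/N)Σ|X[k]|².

Time domain:
Σ|x[n]|² = |1|² + |3|² + |-1|² = 11.0000

Frequency domain:
(1/3)Σ|X[k]|² = (1/3)(|3|² + |-3.4641i|² + |3.4641i|²) = (1/3)·33.0000 = 11.0000

Both sides agree, confirming Parseval's theorem.

Σ|x[n]|² = (1/N)Σ|X[k]|² = 11.0000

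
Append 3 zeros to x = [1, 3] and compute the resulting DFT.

Original 2-point DFT: [4, -2]
Zero-padded 5-point DFT provides frequency interpolation.

DFT_5([x, 0, ...]) = [4, 1.9271-2.8532i, -1.4271-1.7634i, -1.4271+1.7634i, 1.9271+2.8532i]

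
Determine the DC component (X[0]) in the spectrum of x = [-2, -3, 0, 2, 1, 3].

X[0] = Σ(n=0 to 5) x[n] · ω_6^0 = Σ x[n]
= (-2) + (-3) + (0) + (2) + (1) + (3)

X[0] = 1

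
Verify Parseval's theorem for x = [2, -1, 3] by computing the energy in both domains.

Time domain:
Σ|x[n]|² = |2|² + |-1|² + |3|² = 14.0000

Frequency domain:
(1/3)Σ|X[k]|² = (1/3)(|4|² + |1.0000+3.4641i|² + |1.0000-3.4641i|²) = (1/3)·42.0000 = 14.0000

Both sides agree, confirming Parseval's theorem.

Σ|x[n]|² = (1/N)Σ|X[k]|² = 14.0000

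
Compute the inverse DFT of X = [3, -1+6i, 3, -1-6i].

x[n] = (1/4) Σ(k=0 to 3) X[k] · e^(2πikn/4)

Computing each x[n]:
x[0] = 1
x[1] = -3
x[2] = 2
x[3] = 3

x = [1, -3, 2, 3]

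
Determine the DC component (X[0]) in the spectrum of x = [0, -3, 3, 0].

X[0] = Σ(n=0 to 3) x[n] · ω_4^0 = Σ x[n]
= (0) + (-3) + (3) + (0)

X[0] = 0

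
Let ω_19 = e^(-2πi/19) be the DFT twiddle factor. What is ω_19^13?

ω_19^13 = e^(-2πi·13/19)
= cos(-2π·13/19) + i·sin(-2π·13/19)
= cos(-26π/19) + i·sin(-26π/19)

ω_19^13 = cos(-26π/19) + i·sin(-26π/19) = -0.4017+0.9158i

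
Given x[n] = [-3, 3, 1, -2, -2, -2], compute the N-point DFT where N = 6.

X[k] = Σ(n=0 to 5) x[n] · ω_6^(nk)
where ω_6 = e^(-2πi/6)

Computing each X[k]:
X[0] = -5
X[1] = -6.9282i
X[2] = -5.0000-1.7321i
X[3] = -3
X[4] = -5.0000+1.7321i
X[5] = 6.9282i

X = [-5, -6.9282i, -5.0000-1.7321i, -3, -5.0000+1.7321i, 6.9282i]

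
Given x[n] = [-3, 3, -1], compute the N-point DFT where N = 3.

X[k] = Σ(n=0 to 2) x[n] · ω_3^(nk)
where ω_3 = e^(-2πi/3)

Computing each X[k]:
X[0] = -1
X[1] = -4.0000-3.4641i
X[2] = -4.0000+3.4641i

X = [-1, -4.0000-3.4641i, -4.0000+3.4641i]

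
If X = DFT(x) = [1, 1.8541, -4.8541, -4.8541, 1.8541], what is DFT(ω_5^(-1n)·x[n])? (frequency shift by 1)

Modulation property: DFT(ω_5^(-1n)·x[n]) = X[(k-1) mod 5], so circularly shift X by 1 positions.

X[k-1] = [1.8541, 1, 1.8541, -4.8541, -4.8541]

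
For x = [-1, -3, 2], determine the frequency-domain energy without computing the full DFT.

Parseval: Σ|x[n]|² = (1/N)Σ|X[k]|², so Σ|X[k]|² = N·Σ|x[n]|² = 3·14.0000

Σ|X[k]|² = N·Σ|x[n]|² = 3·14.0000 = 42.0000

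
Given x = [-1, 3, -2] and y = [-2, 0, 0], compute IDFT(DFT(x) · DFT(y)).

(x ⊛ y)[n] = Σ(m=0 to 2) x[m] · y[(n-m) mod 3]

Computing each output sample:
(x ⊛ y)[0] = 2
(x ⊛ y)[1] = -6
(x ⊛ y)[2] = 4

x ⊛ y = [2, -6, 4]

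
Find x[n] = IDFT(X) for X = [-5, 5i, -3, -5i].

x[n] = (1/4) Σ(k=0 to 3) X[k] · e^(2πikn/4)

Computing each x[n]:
x[0] = -2
x[1] = -3
x[2] = -2
x[3] = 2

x = [-2, -3, -2, 2]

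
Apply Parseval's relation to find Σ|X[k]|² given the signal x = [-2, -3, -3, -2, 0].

Parseval: Σ|x[n]|² = (1/N)Σ|X[k]|², so Σ|X[k]|² = N·Σ|x[n]|² = 5·26.0000

Σ|X[k]|² = N·Σ|x[n]|² = 5·26.0000 = 130.0000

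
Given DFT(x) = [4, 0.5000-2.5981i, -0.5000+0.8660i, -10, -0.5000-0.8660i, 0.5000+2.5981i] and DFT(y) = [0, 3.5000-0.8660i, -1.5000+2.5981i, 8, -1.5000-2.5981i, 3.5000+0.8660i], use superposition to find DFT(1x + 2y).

By linearity: DFT(1x + 2y) = 1·DFT(x) + 2·DFT(y)
= 1·[4, 0.5000-2.5981i, -0.5000+0.8660i, -10, -0.5000-0.8660i, 0.5000+2.5981i] + 2·[0, 3.5000-0.8660i, -1.5000+2.5981i, 8, -1.5000-2.5981i, 3.5000+0.8660i]

Computing element-wise:
Z[0] = 1·(4) + 2·(0) = 4
Z[1] = 1·(0.5000-2.5981i) + 2·(3.5000-0.8660i) = 7.5000-4.3301i
Z[2] = 1·(-0.5000+0.8660i) + 2·(-1.5000+2.5981i) = -3.5000+6.0622i
Z[3] = 1·(-10) + 2·(8) = 6
Z[4] = 1·(-0.5000-0.8660i) + 2·(-1.5000-2.5981i) = -3.5000-6.0622i
Z[5] = 1·(0.5000+2.5981i) + 2·(3.5000+0.8660i) = 7.5000+4.3301i

DFT(1x + 2y) = 1·X + 2·Y = [4, 7.5000-4.3301i, -3.5000+6.0622i, 6, -3.5000-6.0622i, 7.5000+4.3301i]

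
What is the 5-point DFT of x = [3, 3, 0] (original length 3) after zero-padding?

Original 3-point DFT: [6, 1.5000-2.5981i, 1.5000+2.5981i]
Zero-padded 5-point DFT provides frequency interpolation.

DFT_5([x, 0, ...]) = [6, 3.9271-2.8532i, 0.5729-1.7634i, 0.5729+1.7634i, 3.9271+2.8532i]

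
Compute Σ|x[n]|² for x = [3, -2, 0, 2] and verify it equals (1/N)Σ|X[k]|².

Time domain:
Σ|x[n]|² = |3|² + |-2|² + |0|² + |2|² = 17.0000

Frequency domain:
(1/4)Σ|X[k]|² = (1/4)(|3|² + |3+4i|² + |3|² + |3-4i|²) = (1/4)·68.0000 = 17.0000

Both sides agree, confirming Parseval's theorem.

Σ|x[n]|² = (1/N)Σ|X[k]|² = 17.0000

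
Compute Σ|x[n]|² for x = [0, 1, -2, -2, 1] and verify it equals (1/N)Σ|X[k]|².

Time domain:
Σ|x[n]|² = |0|² + |1|² + |-2|² + |-2|² + |1|² = 10.0000

Frequency domain:
(1/5)Σ|X[k]|² = (1/5)(|-2|² + |3.8541|² + |-2.8541|² + |-2.8541|² + |3.8541|²) = (1/5)·50.0000 = 10.0000

Both sides agree, confirming Parseval's theorem.

Σ|x[n]|² = (1/N)Σ|X[k]|² = 10.0000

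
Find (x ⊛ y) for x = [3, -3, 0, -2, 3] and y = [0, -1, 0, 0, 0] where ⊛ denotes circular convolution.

(x ⊛ y)[n] = Σ(m=0 to 4) x[m] · y[(n-m) mod 5]

Computing each output sample:
(x ⊛ y)[0] = -3
(x ⊛ y)[1] = -3
(x ⊛ y)[2] = 3
(x ⊛ y)[3] = 0
(x ⊛ y)[4] = 2

x ⊛ y = [-3, -3, 3, 0, 2]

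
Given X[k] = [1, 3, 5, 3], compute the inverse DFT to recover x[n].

x[n] = (1/4) Σ(k=0 to 3) X[k] · e^(2πikn/4)

Computing each x[n]:
x[0] = 3
x[1] = -1
x[2] = 0
x[3] = -1

x = [3, -1, 0, -1]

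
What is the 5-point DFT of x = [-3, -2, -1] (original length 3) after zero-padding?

Original 3-point DFT: [-6, -1.5000+0.8660i, -1.5000-0.8660i]
Zero-padded 5-point DFT provides frequency interpolation.

DFT_5([x, 0, ...]) = [-6, -2.8090+2.4899i, -1.6910+0.2245i, -1.6910-0.2245i, -2.8090-2.4899i]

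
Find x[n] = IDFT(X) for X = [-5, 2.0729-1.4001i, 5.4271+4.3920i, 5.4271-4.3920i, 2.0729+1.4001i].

x[n] = (1/5) Σ(k=0 to 4) X[k] · e^(2πikn/5)

Computing each x[n]:
x[0] = 2
x[1] = -3
x[2] = 1
x[3] = -3
x[4] = -2

x = [2, -3, 1, -3, -2]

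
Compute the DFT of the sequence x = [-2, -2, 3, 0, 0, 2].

X[k] = Σ(n=0 to 5) x[n] · ω_6^(nk)
where ω_6 = e^(-2πi/6)

Computing each X[k]:
X[0] = 1
X[1] = -3.5000+0.8660i
X[2] = -3.5000+6.0622i
X[3] = 1
X[4] = -3.5000-6.0622i
X[5] = -3.5000-0.8660i

X = [1, -3.5000+0.8660i, -3.5000+6.0622i, 1, -3.5000-6.0622i, -3.5000-0.8660i]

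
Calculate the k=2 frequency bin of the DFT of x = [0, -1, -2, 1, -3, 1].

X[2] = Σ(n=0 to 5) x[n] · ω_6^(2n) where ω_6 = e^(-2πi/6)
= (0)·ω_6^0 + (-1)·ω_6^2 + (-2)·ω_6^4 + (1)·ω_6^6 + (-3)·ω_6^8 + (1)·ω_6^10

X[2] = 3.5000+2.5981i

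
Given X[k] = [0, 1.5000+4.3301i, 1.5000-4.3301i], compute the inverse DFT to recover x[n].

x[n] = (1/3) Σ(k=0 to 2) X[k] · e^(2πikn/3)

Computing each x[n]:
x[0] = 1
x[1] = -3
x[2] = 2

x = [1, -3, 2]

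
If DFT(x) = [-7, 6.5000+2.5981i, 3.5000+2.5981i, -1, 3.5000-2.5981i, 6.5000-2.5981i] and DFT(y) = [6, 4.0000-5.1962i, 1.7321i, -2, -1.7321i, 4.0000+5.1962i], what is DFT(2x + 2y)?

By linearity: DFT(2x + 2y) = 2·DFT(x) + 2·DFT(y)
= 2·[-7, 6.5000+2.5981i, 3.5000+2.5981i, -1, 3.5000-2.5981i, 6.5000-2.5981i] + 2·[6, 4.0000-5.1962i, 1.7321i, -2, -1.7321i, 4.0000+5.1962i]

Computing element-wise:
Z[0] = 2·(-7) + 2·(6) = -2
Z[1] = 2·(6.5000+2.5981i) + 2·(4.0000-5.1962i) = 21.0000-5.1962i
Z[2] = 2·(3.5000+2.5981i) + 2·(1.7321i) = 7.0000+8.6604i
Z[3] = 2·(-1) + 2·(-2) = -6
Z[4] = 2·(3.5000-2.5981i) + 2·(-1.7321i) = 7.0000-8.6604i
Z[5] = 2·(6.5000-2.5981i) + 2·(4.0000+5.1962i) = 21.0000+5.1962i

DFT(2x + 2y) = 2·X + 2·Y = [-2, 21.0000-5.1962i, 7.0000+8.6604i, -6, 7.0000-8.6604i, 21.0000+5.1962i]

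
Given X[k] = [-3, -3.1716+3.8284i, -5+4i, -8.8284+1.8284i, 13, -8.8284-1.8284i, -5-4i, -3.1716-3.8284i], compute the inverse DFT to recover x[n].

x[n] = (1/8) Σ(k=0 to 7) X[k] · e^(2πikn/8)

Computing each x[n]:
x[0] = -3
x[1] = -3
x[2] = 2
x[3] = -3
x[4] = 3
x[5] = -3
x[6] = 3
x[7] = 1

x = [-3, -3, 2, -3, 3, -3, 3, 1]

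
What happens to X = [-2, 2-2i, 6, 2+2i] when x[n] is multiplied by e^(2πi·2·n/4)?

Modulation property: DFT(ω_4^(-2n)·x[n]) = X[(k-2) mod 4], so circularly shift X by 2 positions.

X[k-2] = [6, 2+2i, -2, 2-2i]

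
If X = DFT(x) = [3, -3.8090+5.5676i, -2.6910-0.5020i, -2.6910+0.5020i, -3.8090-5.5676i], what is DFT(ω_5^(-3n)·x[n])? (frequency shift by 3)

Modulation property: DFT(ω_5^(-3n)·x[n]) = X[(k-3) mod 5], so circularly shift X by 3 positions.

X[k-3] = [-2.6910-0.5020i, -2.6910+0.5020i, -3.8090-5.5676i, 3, -3.8090+5.5676i]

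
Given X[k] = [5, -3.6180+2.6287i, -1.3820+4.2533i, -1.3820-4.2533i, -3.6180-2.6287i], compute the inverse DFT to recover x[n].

x[n] = (1/5) Σ(k=0 to 4) X[k] · e^(2πikn/5)

Computing each x[n]:
x[0] = -1
x[1] = -1
x[2] = 3
x[3] = 1
x[4] = 3

x = [-1, -1, 3, 1, 3]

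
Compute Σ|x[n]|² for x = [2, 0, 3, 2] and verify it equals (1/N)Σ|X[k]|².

Time domain:
Σ|x[n]|² = |2|² + |0|² + |3|² + |2|² = 17.0000

Frequency domain:
(1/4)Σ|X[k]|² = (1/4)(|7|² + |-1+2i|² + |3|² + |-1-2i|²) = (1/4)·68.0000 = 17.0000

Both sides agree, confirming Parseval's theorem.

Σ|x[n]|² = (1/N)Σ|X[k]|² = 17.0000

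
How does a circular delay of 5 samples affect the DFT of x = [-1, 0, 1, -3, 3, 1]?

Time shift by 5: X_shifted[k] = ω_6^(5k) · X[k]
Shifted x = [0, 1, -3, 3, 1, -1]

DFT(x[n-5]) = [1, -2.0000+1.7321i, 4.0000-5.1962i, -5, 4.0000+5.1962i, -2.0000-1.7321i]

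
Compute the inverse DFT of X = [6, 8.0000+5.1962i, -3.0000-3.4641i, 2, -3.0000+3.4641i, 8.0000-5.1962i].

x[n] = (1/6) Σ(k=0 to 5) X[k] · e^(2πikn/6)

Computing each x[n]:
x[0] = 3
x[1] = 2
x[2] = -2
x[3] = -3
x[4] = 3
x[5] = 3

x = [3, 2, -2, -3, 3, 3]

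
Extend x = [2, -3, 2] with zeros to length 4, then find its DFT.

Original 3-point DFT: [1, 2.5000+4.3301i, 2.5000-4.3301i]
Zero-padded 4-point DFT provides frequency interpolation.

DFT_4([x, 0, ...]) = [1, 3i, 7, -3i]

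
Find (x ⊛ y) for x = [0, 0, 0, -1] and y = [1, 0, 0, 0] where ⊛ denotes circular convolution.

(x ⊛ y)[n] = Σ(m=0 to 3) x[m] · y[(n-m) mod 4]

Computing each output sample:
(x ⊛ y)[0] = 0
(x ⊛ y)[1] = 0
(x ⊛ y)[2] = 0
(x ⊛ y)[3] = -1

x ⊛ y = [0, 0, 0, -1]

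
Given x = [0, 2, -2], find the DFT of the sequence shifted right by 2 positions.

Time shift by 2: X_shifted[k] = ω_3^(2k) · X[k]
Shifted x = [2, -2, 0]

DFT(x[n-2]) = [0, 3.0000+1.7321i, 3.0000-1.7321i]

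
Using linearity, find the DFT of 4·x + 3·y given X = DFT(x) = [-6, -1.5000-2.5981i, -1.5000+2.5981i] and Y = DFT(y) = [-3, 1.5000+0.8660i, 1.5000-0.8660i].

By linearity: DFT(4x + 3y) = 4·DFT(x) + 3·DFT(y)
= 4·[-6, -1.5000-2.5981i, -1.5000+2.5981i] + 3·[-3, 1.5000+0.8660i, 1.5000-0.8660i]

Computing element-wise:
Z[0] = 4·(-6) + 3·(-3) = -33
Z[1] = 4·(-1.5000-2.5981i) + 3·(1.5000+0.8660i) = -1.5000-7.7944i
Z[2] = 4·(-1.5000+2.5981i) + 3·(1.5000-0.8660i) = -1.5000+7.7944i

DFT(4x + 3y) = 4·X + 3·Y = [-33, -1.5000-7.7944i, -1.5000+7.7944i]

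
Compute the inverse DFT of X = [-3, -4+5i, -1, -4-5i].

x[n] = (1/4) Σ(k=0 to 3) X[k] · e^(2πikn/4)

Computing each x[n]:
x[0] = -3
x[1] = -3
x[2] = 1
x[3] = 2

x = [-3, -3, 1, 2]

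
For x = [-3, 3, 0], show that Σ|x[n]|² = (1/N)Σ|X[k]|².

Time domain:
Σ|x[n]|² = |-3|² + |3|² + |0|² = 18.0000

Frequency domain:
(1/3)Σ|X[k]|² = (1/3)(|0|² + |-4.5000-2.5981i|² + |-4.5000+2.5981i|²) = (1/3)·54.0000 = 18.0000

Both sides agree, confirming Parseval's theorem.

Σ|x[n]|² = (1/N)Σ|X[k]|² = 18.0000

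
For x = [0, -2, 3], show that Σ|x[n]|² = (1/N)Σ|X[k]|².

Time domain:
Σ|x[n]|² = |0|² + |-2|² + |3|² = 13.0000

Frequency domain:
(1/3)Σ|X[k]|² = (1/3)(|1|² + |-0.5000+4.3301i|² + |-0.5000-4.3301i|²) = (1/3)·39.0000 = 13.0000

Both sides agree, confirming Parseval's theorem.

Σ|x[n]|² = (1/N)Σ|X[k]|² = 13.0000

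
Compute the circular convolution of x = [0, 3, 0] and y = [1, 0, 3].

(x ⊛ y)[n] = Σ(m=0 to 2) x[m] · y[(n-m) mod 3]

Computing each output sample:
(x ⊛ y)[0] = 9
(x ⊛ y)[1] = 3
(x ⊛ y)[2] = 0

x ⊛ y = [9, 3, 0]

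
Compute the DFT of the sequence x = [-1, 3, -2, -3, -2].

X[k] = Σ(n=0 to 4) x[n] · ω_5^(nk)
where ω_5 = e^(-2πi/5)

Computing each X[k]:
X[0] = -5
X[1] = 3.3541-5.3431i
X[2] = -3.3541-1.9879i
X[3] = -3.3541+1.9879i
X[4] = 3.3541+5.3431i

X = [-5, 3.3541-5.3431i, -3.3541-1.9879i, -3.3541+1.9879i, 3.3541+5.3431i]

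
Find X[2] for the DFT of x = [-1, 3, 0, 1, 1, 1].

X[2] = Σ(n=0 to 5) x[n] · ω_6^(2n) where ω_6 = e^(-2πi/6)
= (-1)·ω_6^0 + (3)·ω_6^2 + (0)·ω_6^4 + (1)·ω_6^6 + (1)·ω_6^8 + (1)·ω_6^10

X[2] = -2.5000-2.5981i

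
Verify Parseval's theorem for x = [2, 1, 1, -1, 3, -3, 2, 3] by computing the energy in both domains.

Time domain:
Σ|x[n]|² = |2|² + |1|² + |1|² + |-1|² + |3|² + |-3|² + |2|² + |3|² = 38.0000

Frequency domain:
(1/8)Σ|X[k]|² = (1/8)(|8|² + |4.6569+1.0000i|² + |2+4i|² + |-6.6569-1.0000i|² + |8|² + |-6.6569+1.0000i|² + |2-4i|² + |4.6569-1.0000i|²) = (1/8)·304.0000 = 38.0000

Both sides agree, confirming Parseval's theorem.

Σ|x[n]|² = (1/N)Σ|X[k]|² = 38.0000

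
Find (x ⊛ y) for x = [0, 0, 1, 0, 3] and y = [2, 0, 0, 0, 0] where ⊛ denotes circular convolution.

(x ⊛ y)[n] = Σ(m=0 to 4) x[m] · y[(n-m) mod 5]

Computing each output sample:
(x ⊛ y)[0] = 0
(x ⊛ y)[1] = 0
(x ⊛ y)[2] = 2
(x ⊛ y)[3] = 0
(x ⊛ y)[4] = 6

x ⊛ y = [0, 0, 2, 0, 6]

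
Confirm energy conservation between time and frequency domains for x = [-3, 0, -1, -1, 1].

Time domain:
Σ|x[n]|² = |-3|² + |0|² + |-1|² + |-1|² + |1|² = 12.0000

Frequency domain:
(1/5)Σ|X[k]|² = (1/5)(|-4|² + |-1.0729+0.9511i|² + |-4.4271+0.5878i|² + |-4.4271-0.5878i|² + |-1.0729-0.9511i|²) = (1/5)·60.0000 = 12.0000

Both sides agree, confirming Parseval's theorem.

Σ|x[n]|² = (1/N)Σ|X[k]|² = 12.0000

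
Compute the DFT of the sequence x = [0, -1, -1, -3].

X[k] = Σ(n=0 to 3) x[n] · ω_4^(nk)
where ω_4 = e^(-2πi/4)

Computing each X[k]:
X[0] = -5
X[1] = 1-2i
X[2] = 3
X[3] = 1+2i

X = [-5, 1-2i, 3, 1+2i]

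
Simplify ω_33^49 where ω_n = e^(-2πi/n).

Since ω_33^33 = 1, powers reduce modulo 33.
49 mod 33 = 16
So ω_33^49 = ω_33^16 = e^(-2πi·16/33)

ω_33^49 = ω_33^16 = -0.9955-0.0951i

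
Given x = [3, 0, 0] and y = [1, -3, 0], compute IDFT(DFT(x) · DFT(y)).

(x ⊛ y)[n] = Σ(m=0 to 2) x[m] · y[(n-m) mod 3]

Computing each output sample:
(x ⊛ y)[0] = 3
(x ⊛ y)[1] = -9
(x ⊛ y)[2] = 0

x ⊛ y = [3, -9, 0]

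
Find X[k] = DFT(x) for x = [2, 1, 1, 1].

X[k] = Σ(n=0 to 3) x[n] · ω_4^(nk)
where ω_4 = e^(-2πi/4)

Computing each X[k]:
X[0] = 5
X[1] = 1
X[2] = 1
X[3] = 1

X = [5, 1, 1, 1]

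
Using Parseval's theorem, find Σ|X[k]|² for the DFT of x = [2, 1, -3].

Parseval: Σ|x[n]|² = (1/N)Σ|X[k]|², so Σ|X[k]|² = N·Σ|x[n]|² = 3·14.0000

Σ|X[k]|² = N·Σ|x[n]|² = 3·14.0000 = 42.0000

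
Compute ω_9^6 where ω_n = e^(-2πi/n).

ω_9^6 = e^(-2πi·6/9)
= cos(-2π·6/9) + i·sin(-2π·6/9)
= cos(-12π/9) + i·sin(-12π/9)

ω_9^6 = cos(-12π/9) + i·sin(-12π/9) = -0.5000+0.8660i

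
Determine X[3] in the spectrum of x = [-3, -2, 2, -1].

X[3] = Σ(n=0 to 3) x[n] · ω_4^(3n) where ω_4 = e^(-2πi/4)
= (-3)·ω_4^0 + (-2)·ω_4^3 + (2)·ω_4^6 + (-1)·ω_4^9

X[3] = -5-1i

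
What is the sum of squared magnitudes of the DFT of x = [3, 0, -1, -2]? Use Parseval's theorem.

Parseval: Σ|x[n]|² = (1/N)Σ|X[k]|², so Σ|X[k]|² = N·Σ|x[n]|² = 4·14.0000

Σ|X[k]|² = N·Σ|x[n]|² = 4·14.0000 = 56.0000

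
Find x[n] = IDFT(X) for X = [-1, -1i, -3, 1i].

x[n] = (1/4) Σ(k=0 to 3) X[k] · e^(2πikn/4)

Computing each x[n]:
x[0] = -1
x[1] = 1
x[2] = -1
x[3] = 0

x = [-1, 1, -1, 0]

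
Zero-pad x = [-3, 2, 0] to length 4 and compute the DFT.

Original 3-point DFT: [-1, -4.0000-1.7321i, -4.0000+1.7321i]
Zero-padded 4-point DFT provides frequency interpolation.

DFT_4([x, 0, ...]) = [-1, -3-2i, -5, -3+2i]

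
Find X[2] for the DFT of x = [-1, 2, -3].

X[2] = Σ(n=0 to 2) x[n] · ω_3^(2n) where ω_3 = e^(-2πi/3)
= (-1)·ω_3^0 + (2)·ω_3^2 + (-3)·ω_3^4

X[2] = -0.5000+4.3301i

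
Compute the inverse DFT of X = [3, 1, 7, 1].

x[n] = (1/4) Σ(k=0 to 3) X[k] · e^(2πikn/4)

Computing each x[n]:
x[0] = 3
x[1] = -1
x[2] = 2
x[3] = -1

x = [3, -1, 2, -1]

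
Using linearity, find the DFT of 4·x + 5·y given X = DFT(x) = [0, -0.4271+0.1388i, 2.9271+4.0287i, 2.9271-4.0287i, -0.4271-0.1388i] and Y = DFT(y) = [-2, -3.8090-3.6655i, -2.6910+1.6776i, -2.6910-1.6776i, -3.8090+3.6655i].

By linearity: DFT(4x + 5y) = 4·DFT(x) + 5·DFT(y)
= 4·[0, -0.4271+0.1388i, 2.9271+4.0287i, 2.9271-4.0287i, -0.4271-0.1388i] + 5·[-2, -3.8090-3.6655i, -2.6910+1.6776i, -2.6910-1.6776i, -3.8090+3.6655i]

Computing element-wise:
Z[0] = 4·(0) + 5·(-2) = -10
Z[1] = 4·(-0.4271+0.1388i) + 5·(-3.8090-3.6655i) = -20.7534-17.7723i
Z[2] = 4·(2.9271+4.0287i) + 5·(-2.6910+1.6776i) = -1.7466+24.5028i
Z[3] = 4·(2.9271-4.0287i) + 5·(-2.6910-1.6776i) = -1.7466-24.5028i
Z[4] = 4·(-0.4271-0.1388i) + 5·(-3.8090+3.6655i) = -20.7534+17.7723i

DFT(4x + 5y) = 4·X + 5·Y = [-10, -20.7534-17.7723i, -1.7466+24.5028i, -1.7466-24.5028i, -20.7534+17.7723i]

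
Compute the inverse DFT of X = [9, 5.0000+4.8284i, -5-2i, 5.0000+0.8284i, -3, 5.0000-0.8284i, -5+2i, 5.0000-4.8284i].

x[n] = (1/8) Σ(k=0 to 7) X[k] · e^(2πikn/8)

Computing each x[n]:
x[0] = 2
x[1] = 1
x[2] = 1
x[3] = 0
x[4] = -3
x[5] = 3
x[6] = 3
x[7] = 2

x = [2, 1, 1, 0, -3, 3, 3, 2]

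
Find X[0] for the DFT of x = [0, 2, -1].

X[0] = Σ(n=0 to 2) x[n] · ω_3^0 = Σ x[n]
= (0) + (2) + (-1)

X[0] = 1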